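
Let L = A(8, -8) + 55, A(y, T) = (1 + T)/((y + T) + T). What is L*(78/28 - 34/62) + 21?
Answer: 506949/3472 ≈ 146.01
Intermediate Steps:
A(y, T) = (1 + T)/(y + 2*T) (A(y, T) = (1 + T)/((T + y) + T) = (1 + T)/(y + 2*T))
L = 447/8 (L = (1 - 8)/(8 + 2*(-8)) + 55 = -7/(8 - 16) + 55 = -7/(-8) + 55 = -1/8*(-7) + 55 = 7/8 + 55 = 447/8 ≈ 55.875)
L*(78/28 - 34/62) + 21 = 447*(78/28 - 34/62)/8 + 21 = 447*(78*(1/28) - 34*1/62)/8 + 21 = 447*(39/14 - 17/31)/8 + 21 = (447/8)*(971/434) + 21 = 434037/3472 + 21 = 506949/3472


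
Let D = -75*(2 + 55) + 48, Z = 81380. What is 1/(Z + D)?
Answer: 1/77153 ≈ 1.2961e-5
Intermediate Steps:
D = -4227 (D = -75*57 + 48 = -4275 + 48 = -4227)
1/(Z + D) = 1/(81380 - 4227) = 1/77153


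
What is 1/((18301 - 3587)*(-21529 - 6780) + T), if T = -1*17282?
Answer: -1/416555908 ≈ -2.4006e-9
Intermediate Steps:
T = -17282
1/((18301 - 3587)*(-21529 - 6780) + T) = 1/((18301 - 3587)*(-21529 - 6780) - 17282) = 1/(14714*(-28309) - 17282) = 1/(-416538626 - 17282) = 1/(-416555908) = -1/416555908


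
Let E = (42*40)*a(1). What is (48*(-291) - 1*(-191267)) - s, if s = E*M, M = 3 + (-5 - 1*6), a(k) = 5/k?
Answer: 244499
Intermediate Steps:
E = 8400 (E = (42*40)*(5/1) = 1680*(5*1) = 1680*5 = 8400)
M = -8 (M = 3 + (-5 - 6) = 3 - 11 = -8)
s = -67200 (s = 8400*(-8) = -67200)
(48*(-291) - 1*(-191267)) - s = (48*(-291) - 1*(-191267)) - 1*(-67200) = (-13968 + 191267) + 67200 = 177299 + 67200 = 244499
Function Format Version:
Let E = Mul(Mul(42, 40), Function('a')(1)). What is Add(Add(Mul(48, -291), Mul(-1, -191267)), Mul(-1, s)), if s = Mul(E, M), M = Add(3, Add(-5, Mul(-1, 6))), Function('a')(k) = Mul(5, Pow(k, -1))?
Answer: 244499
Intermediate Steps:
E = 8400 (E = Mul(Mul(42, 40), Mul(5, Pow(1, -1))) = Mul(1680, Mul(5, 1)) = Mul(1680, 5) = 8400)
M = -8 (M = Add(3, Add(-5, -6)) = Add(3, -11) = -8)
s = -67200 (s = Mul(8400, -8) = -67200)
Add(Add(Mul(48, -291), Mul(-1, -191267)), Mul(-1, s)) = Add(Add(Mul(48, -291), Mul(-1, -191267)), Mul(-1, -67200)) = Add(Add(-13968, 191267), 67200) = Add(177299, 67200) = 244499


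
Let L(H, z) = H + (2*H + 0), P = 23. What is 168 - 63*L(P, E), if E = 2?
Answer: -4179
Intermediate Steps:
L(H, z) = 3*H (L(H, z) = H + 2*H = 3*H)
168 - 63*L(P, E) = 168 - 189*23 = 168 - 63*69 = 168 - 4347 = -4179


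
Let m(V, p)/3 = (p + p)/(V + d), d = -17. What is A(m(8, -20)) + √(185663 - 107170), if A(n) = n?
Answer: 40/3 + √78493 ≈ 293.50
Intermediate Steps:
m(V, p) = 6*p/(-17 + V) (m(V, p) = 3*((p + p)/(V - 17)) = 3*((2*p)/(-17 + V)) = 3*(2*p/(-17 + V)) = 6*p/(-17 + V))
A(m(8, -20)) + √(185663 - 107170) = 6*(-20)/(-17 + 8) + √(185663 - 107170) = 6*(-20)/(-9) + √78493 = 6*(-20)*(-⅑) + √78493 = 40/3 + √78493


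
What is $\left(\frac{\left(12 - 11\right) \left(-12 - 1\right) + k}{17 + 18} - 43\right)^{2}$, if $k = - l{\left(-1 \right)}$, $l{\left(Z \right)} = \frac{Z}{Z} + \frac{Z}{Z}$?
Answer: $\frac{92416}{49} \approx 1886.0$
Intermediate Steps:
$l{\left(Z \right)} = 2$ ($l{\left(Z \right)} = 1 + 1 = 2$)
$k = -2$ ($k = \left(-1\right) 2 = -2$)
$\left(\frac{\left(12 - 11\right) \left(-12 - 1\right) + k}{17 + 18} - 43\right)^{2} = \left(\frac{\left(12 - 11\right) \left(-12 - 1\right) - 2}{17 + 18} - 43\right)^{2} = \left(\frac{1 \left(-13\right) - 2}{35} - 43\right)^{2} = \left(\left(-13 - 2\right) \frac{1}{35} - 43\right)^{2} = \left(\left(-15\right) \frac{1}{35} - 43\right)^{2} = \left(- \frac{3}{7} - 43\right)^{2} = \left(- \frac{304}{7}\right)^{2} = \frac{92416}{49}$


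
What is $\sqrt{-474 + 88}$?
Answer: $i \sqrt{386} \approx 19.647 i$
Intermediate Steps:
$\sqrt{-474 + 88} = \sqrt{-386} = i \sqrt{386}$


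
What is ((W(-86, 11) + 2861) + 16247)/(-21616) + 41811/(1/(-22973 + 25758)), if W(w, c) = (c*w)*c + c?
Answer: 2517045605447/21616 ≈ 1.1644e+8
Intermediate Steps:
W(w, c) = c + w*c**2 (W(w, c) = w*c**2 + c = c + w*c**2)
((W(-86, 11) + 2861) + 16247)/(-21616) + 41811/(1/(-22973 + 25758)) = ((11*(1 + 11*(-86)) + 2861) + 16247)/(-21616) + 41811/(1/(-22973 + 25758)) = ((11*(1 - 946) + 2861) + 16247)*(-1/21616) + 41811/(1/2785) = ((11*(-945) + 2861) + 16247)*(-1/21616) + 41811/(1/2785) = ((-10395 + 2861) + 16247)*(-1/21616) + 41811*2785 = (-7534 + 16247)*(-1/21616) + 116443635 = 8713*(-1/21616) + 116443635 = -8713/21616 + 116443635 = 2517045605447/21616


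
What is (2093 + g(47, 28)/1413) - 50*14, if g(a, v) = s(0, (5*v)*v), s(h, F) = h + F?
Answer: 1972229/1413 ≈ 1395.8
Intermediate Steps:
s(h, F) = F + h
g(a, v) = 5*v² (g(a, v) = (5*v)*v + 0 = 5*v² + 0 = 5*v²)
(2093 + g(47, 28)/1413) - 50*14 = (2093 + (5*28²)/1413) - 50*14 = (2093 + (5*784)*(1/1413)) - 700 = (2093 + 3920*(1/1413)) - 700 = (2093 + 3920/1413) - 700 = 2961329/1413 - 700 = 1972229/1413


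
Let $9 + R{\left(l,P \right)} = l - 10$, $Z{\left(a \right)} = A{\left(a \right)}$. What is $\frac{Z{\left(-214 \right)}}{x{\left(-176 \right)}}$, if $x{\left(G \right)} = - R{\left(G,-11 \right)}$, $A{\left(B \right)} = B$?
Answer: $- \frac{214}{195} \approx -1.0974$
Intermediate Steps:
$Z{\left(a \right)} = a$
$R{\left(l,P \right)} = -19 + l$ ($R{\left(l,P \right)} = -9 + \left(l - 10\right) = -9 + \left(-10 + l\right) = -19 + l$)
$x{\left(G \right)} = 19 - G$ ($x{\left(G \right)} = - (-19 + G) = 19 - G$)
$\frac{Z{\left(-214 \right)}}{x{\left(-176 \right)}} = - \frac{214}{19 - -176} = - \frac{214}{19 + 176} = - \frac{214}{195}$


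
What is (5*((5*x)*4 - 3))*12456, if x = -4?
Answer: -5169240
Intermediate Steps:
(5*((5*x)*4 - 3))*12456 = (5*((5*(-4))*4 - 3))*12456 = (5*(-20*4 - 3))*12456 = (5*(-80 - 3))*12456 = (5*(-83))*12456 = -415*12456 = -5169240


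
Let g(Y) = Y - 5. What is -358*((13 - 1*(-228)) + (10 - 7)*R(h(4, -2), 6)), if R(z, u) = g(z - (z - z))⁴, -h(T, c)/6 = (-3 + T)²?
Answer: -15810712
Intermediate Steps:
g(Y) = -5 + Y
h(T, c) = -6*(-3 + T)²
R(z, u) = (-5 + z)⁴ (R(z, u) = (-5 + (z - (z - z)))⁴ = (-5 + (z - 1*0))⁴ = (-5 + (z + 0))⁴ = (-5 + z)⁴)
-358*((13 - 1*(-228)) + (10 - 7)*R(h(4, -2), 6)) = -358*((13 - 1*(-228)) + (10 - 7)*(-5 - 6*(-3 + 4)²)⁴) = -358*((13 + 228) + 3*(-5 - 6*1²)⁴) = -358*(241 + 3*(-5 - 6*1)⁴) = -358*(241 + 3*(-5 - 6)⁴) = -358*(241 + 3*(-11)⁴) = -358*(241 + 3*14641) = -358*(241 + 43923) = -358*44164 = -15810712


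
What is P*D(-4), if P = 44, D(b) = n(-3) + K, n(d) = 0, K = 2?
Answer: 88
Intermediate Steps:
D(b) = 2 (D(b) = 0 + 2 = 2)
P*D(-4) = 44*2 = 88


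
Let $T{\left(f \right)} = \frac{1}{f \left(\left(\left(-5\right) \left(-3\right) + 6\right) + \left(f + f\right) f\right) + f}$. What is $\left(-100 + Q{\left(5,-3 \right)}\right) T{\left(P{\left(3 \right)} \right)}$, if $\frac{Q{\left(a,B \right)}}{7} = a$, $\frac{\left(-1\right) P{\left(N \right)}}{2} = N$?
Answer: $\frac{65}{564} \approx 0.11525$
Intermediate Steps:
$P{\left(N \right)} = - 2 N$
$Q{\left(a,B \right)} = 7 a$
$T{\left(f \right)} = \frac{1}{f + f \left(21 + 2 f^{2}\right)}$ ($T{\left(f \right)} = \frac{1}{f \left(\left(15 + 6\right) + 2 f f\right) + f} = \frac{1}{f \left(21 + 2 f^{2}\right) + f} = \frac{1}{f + f \left(21 + 2 f^{2}\right)}$)
$\left(-100 + Q{\left(5,-3 \right)}\right) T{\left(P{\left(3 \right)} \right)} = \left(-100 + 7 \cdot 5\right) \frac{1}{2 \left(\left(-2\right) 3\right) \left(11 + \left(\left(-2\right) 3\right)^{2}\right)} = \left(-100 + 35\right) \frac{1}{2 \left(-6\right) \left(11 + \left(-6\right)^{2}\right)} = - 65 \cdot \frac{1}{2} \left(- \frac{1}{6}\right) \frac{1}{11 + 36} = - 65 \cdot \frac{1}{2} \left(- \frac{1}{6}\right) \frac{1}{47} = \left(-65\right) \left(- \frac{1}{564}\right) = \frac{65}{564}$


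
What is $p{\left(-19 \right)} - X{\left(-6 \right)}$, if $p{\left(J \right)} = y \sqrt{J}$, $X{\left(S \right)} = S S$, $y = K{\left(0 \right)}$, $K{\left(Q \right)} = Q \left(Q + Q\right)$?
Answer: $-36$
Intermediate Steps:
$K{\left(Q \right)} = 2 Q^{2}$ ($K{\left(Q \right)} = Q 2 Q = 2 Q^{2}$)
$y = 0$ ($y = 2 \cdot 0^{2} = 2 \cdot 0 = 0$)
$X{\left(S \right)} = S^{2}$
$p{\left(J \right)} = 0$ ($p{\left(J \right)} = 0 \sqrt{J} = 0$)
$p{\left(-19 \right)} - X{\left(-6 \right)} = 0 - \left(-6\right)^{2} = 0 - 36 = -36$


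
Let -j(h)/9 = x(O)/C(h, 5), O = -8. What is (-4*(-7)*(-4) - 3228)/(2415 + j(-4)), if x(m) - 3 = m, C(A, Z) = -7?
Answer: -1169/843 ≈ -1.3867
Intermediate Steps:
x(m) = 3 + m
j(h) = -45/7 (j(h) = -9*(3 - 8)/(-7) = -(-45)*(-1)/7 = -9*5/7 = -45/7)
(-4*(-7)*(-4) - 3228)/(2415 + j(-4)) = (-4*(-7)*(-4) - 3228)/(2415 - 45/7) = (28*(-4) - 3228)/(16860/7) = (-112 - 3228)*(7/16860) = -3340*7/16860 = -1169/843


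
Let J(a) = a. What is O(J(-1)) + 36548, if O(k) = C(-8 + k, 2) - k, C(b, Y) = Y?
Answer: 36551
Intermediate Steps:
O(k) = 2 - k
O(J(-1)) + 36548 = (2 - 1*(-1)) + 36548 = (2 + 1) + 36548 = 3 + 36548 = 36551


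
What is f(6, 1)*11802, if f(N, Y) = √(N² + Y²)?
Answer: 11802*√37 ≈ 71789.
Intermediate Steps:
f(6, 1)*11802 = √(6² + 1²)*11802 = √(36 + 1)*11802 = √37*11802 = 11802*√37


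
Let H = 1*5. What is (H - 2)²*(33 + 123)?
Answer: 1404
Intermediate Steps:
H = 5
(H - 2)²*(33 + 123) = (5 - 2)²*(33 + 123) = 3²*156 = 9*156 = 1404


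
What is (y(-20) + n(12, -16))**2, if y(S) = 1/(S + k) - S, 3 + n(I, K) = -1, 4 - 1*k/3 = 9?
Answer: 312481/1225 ≈ 255.09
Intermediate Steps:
k = -15 (k = 12 - 3*9 = 12 - 27 = -15)
n(I, K) = -4 (n(I, K) = -3 - 1 = -4)
y(S) = 1/(-15 + S) - S (y(S) = 1/(S - 15) - S = 1/(-15 + S) - S)
(y(-20) + n(12, -16))**2 = ((1 - 1*(-20)**2 + 15*(-20))/(-15 - 20) - 4)**2 = ((1 - 1*400 - 300)/(-35) - 4)**2 = (-(1 - 400 - 300)/35 - 4)**2 = (-1/35*(-699) - 4)**2 = (699/35 - 4)**2 = (559/35)**2 = 312481/1225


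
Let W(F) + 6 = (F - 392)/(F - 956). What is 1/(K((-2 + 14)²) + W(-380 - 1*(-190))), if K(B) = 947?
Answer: 191/179828 ≈ 0.0010621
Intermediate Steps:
W(F) = -6 + (-392 + F)/(-956 + F) (W(F) = -6 + (F - 392)/(F - 956) = -6 + (-392 + F)/(-956 + F))
1/(K((-2 + 14)²) + W(-380 - 1*(-190))) = 1/(947 + (5344 - 5*(-380 - 1*(-190)))/(-956 + (-380 - 1*(-190)))) = 1/(947 + (5344 - 5*(-380 + 190))/(-956 + (-380 + 190))) = 1/(947 + (5344 - 5*(-190))/(-956 - 190)) = 1/(947 + (5344 + 950)/(-1146)) = 1/(947 - 1/1146*6294) = 1/(947 - 1049/191) = 1/(179828/191) = 191/179828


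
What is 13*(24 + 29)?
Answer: 689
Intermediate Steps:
13*(24 + 29) = 13*53 = 689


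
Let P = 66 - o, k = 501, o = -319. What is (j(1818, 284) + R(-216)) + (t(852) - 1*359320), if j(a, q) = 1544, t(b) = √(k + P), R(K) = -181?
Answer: -357957 + √886 ≈ -3.5793e+5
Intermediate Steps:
P = 385 (P = 66 - 1*(-319) = 66 + 319 = 385)
t(b) = √886 (t(b) = √(501 + 385) = √886)
(j(1818, 284) + R(-216)) + (t(852) - 1*359320) = (1544 - 181) + (√886 - 1*359320) = 1363 + (√886 - 359320) = 1363 + (-359320 + √886) = -357957 + √886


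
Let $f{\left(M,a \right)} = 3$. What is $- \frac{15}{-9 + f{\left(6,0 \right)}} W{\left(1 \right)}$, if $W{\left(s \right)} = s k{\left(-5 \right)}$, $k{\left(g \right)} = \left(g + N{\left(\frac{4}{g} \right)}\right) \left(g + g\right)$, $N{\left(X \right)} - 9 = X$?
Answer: $-80$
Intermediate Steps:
$N{\left(X \right)} = 9 + X$
$k{\left(g \right)} = 2 g \left(9 + g + \frac{4}{g}\right)$ ($k{\left(g \right)} = \left(g + \left(9 + \frac{4}{g}\right)\right) \left(g + g\right) = \left(9 + g + \frac{4}{g}\right) 2 g = 2 g \left(9 + g + \frac{4}{g}\right)$)
$W{\left(s \right)} = - 32 s$ ($W{\left(s \right)} = s \left(8 + 2 \left(-5\right)^{2} + 18 \left(-5\right)\right) = s \left(8 + 2 \cdot 25 - 90\right) = s \left(8 + 50 - 90\right) = s \left(-32\right) = - 32 s$)
$- \frac{15}{-9 + f{\left(6,0 \right)}} W{\left(1 \right)} = - \frac{15}{-9 + 3} \left(\left(-32\right) 1\right) = - \frac{15}{-6} \left(-32\right) = \left(-15\right) \left(- \frac{1}{6}\right) \left(-32\right) = \frac{5}{2} \left(-32\right) = -80$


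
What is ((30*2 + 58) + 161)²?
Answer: 77841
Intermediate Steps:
((30*2 + 58) + 161)² = ((60 + 58) + 161)² = (118 + 161)² = 279² = 77841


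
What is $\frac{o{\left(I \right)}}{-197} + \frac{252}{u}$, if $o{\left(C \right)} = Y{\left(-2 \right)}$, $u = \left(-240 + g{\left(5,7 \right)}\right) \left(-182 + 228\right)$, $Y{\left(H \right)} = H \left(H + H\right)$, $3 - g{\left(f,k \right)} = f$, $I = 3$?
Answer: $- \frac{34675}{548251} \approx -0.063247$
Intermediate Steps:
$g{\left(f,k \right)} = 3 - f$
$Y{\left(H \right)} = 2 H^{2}$ ($Y{\left(H \right)} = H 2 H = 2 H^{2}$)
$u = -11132$ ($u = \left(-240 + \left(3 - 5\right)\right) \left(-182 + 228\right) = \left(-240 + \left(3 - 5\right)\right) 46 = \left(-240 - 2\right) 46 = \left(-242\right) 46 = -11132$)
$o{\left(C \right)} = 8$ ($o{\left(C \right)} = 2 \left(-2\right)^{2} = 2 \cdot 4 = 8$)
$\frac{o{\left(I \right)}}{-197} + \frac{252}{u} = \frac{8}{-197} + \frac{252}{-11132} = 8 \left(- \frac{1}{197}\right) + 252 \left(- \frac{1}{11132}\right) = - \frac{8}{197} - \frac{63}{2783} = - \frac{34675}{548251}$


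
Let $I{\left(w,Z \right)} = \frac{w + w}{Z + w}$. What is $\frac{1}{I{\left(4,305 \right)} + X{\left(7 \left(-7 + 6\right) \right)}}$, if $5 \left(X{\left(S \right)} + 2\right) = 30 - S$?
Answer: $\frac{1545}{8383} \approx 0.1843$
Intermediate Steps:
$I{\left(w,Z \right)} = \frac{2 w}{Z + w}$
$X{\left(S \right)} = 4 - \frac{S}{5}$ ($X{\left(S \right)} = -2 + \frac{30 - S}{5} = -2 - \left(-6 + \frac{S}{5}\right) = 4 - \frac{S}{5}$)
$\frac{1}{I{\left(4,305 \right)} + X{\left(7 \left(-7 + 6\right) \right)}} = \frac{1}{2 \cdot 4 \frac{1}{305 + 4} + \left(4 - \frac{7 \left(-7 + 6\right)}{5}\right)} = \frac{1}{2 \cdot 4 \cdot \frac{1}{309} + \left(4 - \frac{7 \left(-1\right)}{5}\right)} = \frac{1}{2 \cdot 4 \cdot \frac{1}{309} + \left(4 - - \frac{7}{5}\right)} = \frac{1}{\frac{8}{309} + \left(4 + \frac{7}{5}\right)} = \frac{1}{\frac{8}{309} + \frac{27}{5}} = \frac{1}{\frac{8383}{1545}} = \frac{1545}{8383}$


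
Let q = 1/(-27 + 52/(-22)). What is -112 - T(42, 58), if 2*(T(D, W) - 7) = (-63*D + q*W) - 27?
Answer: 787143/646 ≈ 1218.5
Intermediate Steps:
q = -11/323 (q = 1/(-27 + 52*(-1/22)) = 1/(-27 - 26/11) = 1/(-323/11) = -11/323 ≈ -0.034056)
T(D, W) = -13/2 - 63*D/2 - 11*W/646 (T(D, W) = 7 + ((-63*D - 11*W/323) - 27)/2 = 7 + (-27 - 63*D - 11*W/323)/2 = 7 + (-27/2 - 63*D/2 - 11*W/646) = -13/2 - 63*D/2 - 11*W/646)
-112 - T(42, 58) = -112 - (-13/2 - 63/2*42 - 11/646*58) = -112 - (-13/2 - 1323 - 319/323) = -112 - 1*(-859495/646) = -112 + 859495/646 = 787143/646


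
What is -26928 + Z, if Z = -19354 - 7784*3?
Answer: -69634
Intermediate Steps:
Z = -42706 (Z = -19354 - 23352 = -42706)
-26928 + Z = -26928 - 42706 = -69634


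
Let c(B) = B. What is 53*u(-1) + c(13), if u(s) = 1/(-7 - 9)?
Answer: 155/16 ≈ 9.6875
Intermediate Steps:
u(s) = -1/16 (u(s) = 1/(-16) = -1/16)
53*u(-1) + c(13) = 53*(-1/16) + 13 = -53/16 + 13 = 155/16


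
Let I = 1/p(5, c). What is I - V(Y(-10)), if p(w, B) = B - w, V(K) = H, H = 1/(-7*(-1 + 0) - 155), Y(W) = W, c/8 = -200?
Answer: 1457/237540 ≈ 0.0061337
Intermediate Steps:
c = -1600 (c = 8*(-200) = -1600)
H = -1/148 (H = 1/(-7*(-1) - 155) = 1/(7 - 155) = 1/(-148) = -1/148 ≈ -0.0067568)
V(K) = -1/148
I = -1/1605 (I = 1/(-1600 - 1*5) = 1/(-1600 - 5) = 1/(-1605) = -1/1605 ≈ -0.00062305)
I - V(Y(-10)) = -1/1605 - 1*(-1/148) = -1/1605 + 1/148 = 1457/237540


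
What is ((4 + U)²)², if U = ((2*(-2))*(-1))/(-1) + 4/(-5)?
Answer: 256/625 ≈ 0.40960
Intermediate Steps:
U = -24/5 (U = -4*(-1)*(-1) + 4*(-⅕) = 4*(-1) - ⅘ = -4 - ⅘ = -24/5 ≈ -4.8000)
((4 + U)²)² = ((4 - 24/5)²)² = ((-⅘)²)² = (16/25)² = 256/625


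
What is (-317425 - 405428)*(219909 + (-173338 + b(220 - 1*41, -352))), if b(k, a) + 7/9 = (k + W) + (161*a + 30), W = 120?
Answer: 7064281735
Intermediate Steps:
b(k, a) = 1343/9 + k + 161*a (b(k, a) = -7/9 + ((k + 120) + (161*a + 30)) = -7/9 + ((120 + k) + (30 + 161*a)) = -7/9 + (150 + k + 161*a) = 1343/9 + k + 161*a)
(-317425 - 405428)*(219909 + (-173338 + b(220 - 1*41, -352))) = (-317425 - 405428)*(219909 + (-173338 + (1343/9 + (220 - 1*41) + 161*(-352)))) = -722853*(219909 + (-173338 + (1343/9 + (220 - 41) - 56672))) = -722853*(219909 + (-173338 + (1343/9 + 179 - 56672))) = -722853*(219909 + (-173338 - 507094/9)) = -722853*(219909 - 2067136/9) = -722853*(-87955/9) = 7064281735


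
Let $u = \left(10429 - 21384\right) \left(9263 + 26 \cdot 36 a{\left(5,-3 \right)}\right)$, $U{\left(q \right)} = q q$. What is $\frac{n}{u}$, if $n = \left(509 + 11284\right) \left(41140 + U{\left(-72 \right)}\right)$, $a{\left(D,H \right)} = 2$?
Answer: $- \frac{1745364}{389725} \approx -4.4784$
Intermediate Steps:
$U{\left(q \right)} = q^{2}$
$n = 546298932$ ($n = \left(509 + 11284\right) \left(41140 + \left(-72\right)^{2}\right) = 11793 \left(41140 + 5184\right) = 11793 \cdot 46324 = 546298932$)
$u = -121983925$ ($u = \left(10429 - 21384\right) \left(9263 + 26 \cdot 36 \cdot 2\right) = - 10955 \left(9263 + 936 \cdot 2\right) = - 10955 \left(9263 + 1872\right) = \left(-10955\right) 11135 = -121983925$)
$\frac{n}{u} = \frac{546298932}{-121983925} = 546298932 \left(- \frac{1}{121983925}\right) = - \frac{1745364}{389725}$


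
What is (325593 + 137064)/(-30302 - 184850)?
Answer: -462657/215152 ≈ -2.1504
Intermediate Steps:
(325593 + 137064)/(-30302 - 184850) = 462657/(-215152) = 462657*(-1/215152) = -462657/215152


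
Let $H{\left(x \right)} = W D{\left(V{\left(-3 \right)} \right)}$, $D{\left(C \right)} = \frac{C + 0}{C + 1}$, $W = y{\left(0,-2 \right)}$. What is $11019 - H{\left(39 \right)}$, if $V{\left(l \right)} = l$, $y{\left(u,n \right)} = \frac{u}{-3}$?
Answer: $11019$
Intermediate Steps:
$y{\left(u,n \right)} = - \frac{u}{3}$ ($y{\left(u,n \right)} = u \left(- \frac{1}{3}\right) = - \frac{u}{3}$)
$W = 0$ ($W = \left(- \frac{1}{3}\right) 0 = 0$)
$D{\left(C \right)} = \frac{C}{1 + C}$
$H{\left(x \right)} = 0$ ($H{\left(x \right)} = 0 \left(- \frac{3}{1 - 3}\right) = 0 \left(- \frac{3}{-2}\right) = 0 \left(\left(-3\right) \left(- \frac{1}{2}\right)\right) = 0 \cdot \frac{3}{2} = 0$)
$11019 - H{\left(39 \right)} = 11019 - 0 = 11019 + 0 = 11019$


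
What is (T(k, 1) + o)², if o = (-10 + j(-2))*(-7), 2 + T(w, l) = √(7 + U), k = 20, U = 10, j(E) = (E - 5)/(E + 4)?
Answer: 34293/4 + 185*√17 ≈ 9336.0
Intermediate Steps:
j(E) = (-5 + E)/(4 + E)
T(w, l) = -2 + √17 (T(w, l) = -2 + √(7 + 10) = -2 + √17)
o = 189/2 (o = (-10 + (-5 - 2)/(4 - 2))*(-7) = (-10 - 7/2)*(-7) = -27/2*(-7) = 189/2 ≈ 94.500)
(T(k, 1) + o)² = ((-2 + √17) + 189/2)² = (185/2 + √17)²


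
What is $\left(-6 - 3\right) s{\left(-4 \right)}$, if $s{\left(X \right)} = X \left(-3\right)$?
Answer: $-108$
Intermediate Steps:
$s{\left(X \right)} = - 3 X$
$\left(-6 - 3\right) s{\left(-4 \right)} = \left(-6 - 3\right) \left(\left(-3\right) \left(-4\right)\right) = \left(-9\right) 12 = -108$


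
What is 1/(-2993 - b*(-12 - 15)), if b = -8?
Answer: -1/3209 ≈ -0.00031162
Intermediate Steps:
1/(-2993 - b*(-12 - 15)) = 1/(-2993 - (-8)*(-12 - 15)) = 1/(-2993 - (-8)*(-27)) = 1/(-2993 - 1*216) = 1/(-2993 - 216) = 1/(-3209) = -1/3209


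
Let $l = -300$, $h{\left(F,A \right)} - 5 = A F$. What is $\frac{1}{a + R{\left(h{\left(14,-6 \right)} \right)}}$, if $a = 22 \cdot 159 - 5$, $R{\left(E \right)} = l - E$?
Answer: $\frac{1}{3272} \approx 0.00030562$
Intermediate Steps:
$h{\left(F,A \right)} = 5 + A F$
$R{\left(E \right)} = -300 - E$
$a = 3493$ ($a = 3498 - 5 = 3493$)
$\frac{1}{a + R{\left(h{\left(14,-6 \right)} \right)}} = \frac{1}{3493 - \left(305 - 84\right)} = \frac{1}{3493 - 221} = \frac{1}{3272}$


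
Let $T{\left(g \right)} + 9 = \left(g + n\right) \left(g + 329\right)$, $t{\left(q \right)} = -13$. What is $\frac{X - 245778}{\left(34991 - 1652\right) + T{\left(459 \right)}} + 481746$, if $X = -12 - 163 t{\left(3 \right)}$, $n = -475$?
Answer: $\frac{9982496941}{20722} \approx 4.8173 \cdot 10^{5}$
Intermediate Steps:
$T{\left(g \right)} = -9 + \left(-475 + g\right) \left(329 + g\right)$ ($T{\left(g \right)} = -9 + \left(g - 475\right) \left(g + 329\right) = -9 + \left(-475 + g\right) \left(329 + g\right)$)
$X = 2107$ ($X = -12 - -2119 = -12 + 2119 = 2107$)
$\frac{X - 245778}{\left(34991 - 1652\right) + T{\left(459 \right)}} + 481746 = \frac{2107 - 245778}{\left(34991 - 1652\right) - \left(223298 - 210681\right)} + 481746 = - \frac{243671}{\left(34991 - 1652\right) - 12617} + 481746 = - \frac{243671}{33339 - 12617} + 481746 = - \frac{243671}{20722} + 481746 = \frac{9982496941}{20722}$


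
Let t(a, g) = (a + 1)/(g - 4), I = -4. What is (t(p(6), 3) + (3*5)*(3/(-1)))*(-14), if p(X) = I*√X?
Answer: 644 - 56*√6 ≈ 506.83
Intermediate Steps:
p(X) = -4*√X
t(a, g) = (1 + a)/(-4 + g)
(t(p(6), 3) + (3*5)*(3/(-1)))*(-14) = ((1 - 4*√6)/(-4 + 3) + (3*5)*(3/(-1)))*(-14) = ((1 - 4*√6)/(-1) + 15*(3*(-1)))*(-14) = (-(1 - 4*√6) + 15*(-3))*(-14) = ((-1 + 4*√6) - 45)*(-14) = (-46 + 4*√6)*(-14) = 644 - 56*√6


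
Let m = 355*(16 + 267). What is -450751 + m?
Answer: -350286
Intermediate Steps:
m = 100465 (m = 355*283 = 100465)
-450751 + m = -450751 + 100465 = -350286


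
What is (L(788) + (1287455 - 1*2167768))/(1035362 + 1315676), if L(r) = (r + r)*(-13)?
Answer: -900801/2351038 ≈ -0.38315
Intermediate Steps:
L(r) = -26*r (L(r) = (2*r)*(-13) = -26*r)
(L(788) + (1287455 - 1*2167768))/(1035362 + 1315676) = (-26*788 + (1287455 - 1*2167768))/(1035362 + 1315676) = (-20488 + (1287455 - 2167768))/2351038 = (-20488 - 880313)*(1/2351038) = -900801*1/2351038 = -900801/2351038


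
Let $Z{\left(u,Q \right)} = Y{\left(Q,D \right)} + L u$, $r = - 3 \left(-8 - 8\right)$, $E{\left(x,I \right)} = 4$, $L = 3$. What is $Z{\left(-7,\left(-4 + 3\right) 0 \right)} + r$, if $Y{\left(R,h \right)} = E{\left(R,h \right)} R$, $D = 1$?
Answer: $27$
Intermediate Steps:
$r = 48$ ($r = \left(-3\right) \left(-16\right) = 48$)
$Y{\left(R,h \right)} = 4 R$
$Z{\left(u,Q \right)} = 3 u + 4 Q$ ($Z{\left(u,Q \right)} = 4 Q + 3 u = 3 u + 4 Q$)
$Z{\left(-7,\left(-4 + 3\right) 0 \right)} + r = \left(3 \left(-7\right) + 4 \left(-4 + 3\right) 0\right) + 48 = \left(-21 + 4 \left(\left(-1\right) 0\right)\right) + 48 = \left(-21 + 4 \cdot 0\right) + 48 = \left(-21 + 0\right) + 48 = -21 + 48 = 27$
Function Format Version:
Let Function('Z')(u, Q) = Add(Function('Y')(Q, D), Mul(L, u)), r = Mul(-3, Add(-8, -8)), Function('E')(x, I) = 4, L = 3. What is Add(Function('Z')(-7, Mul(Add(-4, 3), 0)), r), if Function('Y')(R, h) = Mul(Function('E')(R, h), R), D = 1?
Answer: 27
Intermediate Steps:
r = 48 (r = Mul(-3, -16) = 48)
Function('Y')(R, h) = Mul(4, R)
Function('Z')(u, Q) = Add(Mul(3, u), Mul(4, Q)) (Function('Z')(u, Q) = Add(Mul(4, Q), Mul(3, u)) = Add(Mul(3, u), Mul(4, Q)))
Add(Function('Z')(-7, Mul(Add(-4, 3), 0)), r) = Add(Add(Mul(3, -7), Mul(4, Mul(Add(-4, 3), 0))), 48) = Add(Add(-21, Mul(4, Mul(-1, 0))), 48) = Add(Add(-21, Mul(4, 0)), 48) = Add(Add(-21, 0), 48) = Add(-21, 48) = 27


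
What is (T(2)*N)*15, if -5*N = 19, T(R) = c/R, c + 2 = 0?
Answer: 57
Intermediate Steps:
c = -2 (c = -2 + 0 = -2)
T(R) = -2/R
N = -19/5 (N = -⅕*19 = -19/5 ≈ -3.8000)
(T(2)*N)*15 = (-2/2*(-19/5))*15 = (-2*½*(-19/5))*15 = -1*(-19/5)*15 = (19/5)*15 = 57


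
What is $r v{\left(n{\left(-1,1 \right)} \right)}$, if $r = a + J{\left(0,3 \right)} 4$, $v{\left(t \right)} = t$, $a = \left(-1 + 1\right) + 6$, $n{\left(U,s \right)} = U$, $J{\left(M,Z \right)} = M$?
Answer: $-6$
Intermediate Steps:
$a = 6$ ($a = 0 + 6 = 6$)
$r = 6$ ($r = 6 + 0 \cdot 4 = 6 + 0 = 6$)
$r v{\left(n{\left(-1,1 \right)} \right)} = 6 \left(-1\right) = -6$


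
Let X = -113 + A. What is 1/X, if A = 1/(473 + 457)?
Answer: -930/105089 ≈ -0.0088496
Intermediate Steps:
A = 1/930 ≈ 0.0010753
X = -105089/930 (X = -113 + 1/930 = -105089/930 ≈ -113.00)
1/X = 1/(-105089/930) = -930/105089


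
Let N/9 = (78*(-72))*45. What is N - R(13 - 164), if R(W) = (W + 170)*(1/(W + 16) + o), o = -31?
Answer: -306975266/135 ≈ -2.2739e+6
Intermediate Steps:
R(W) = (-31 + 1/(16 + W))*(170 + W) (R(W) = (W + 170)*(1/(W + 16) - 31) = (170 + W)*(1/(16 + W) - 31) = (170 + W)*(-31 + 1/(16 + W)) = (-31 + 1/(16 + W))*(170 + W))
N = -2274480 (N = 9*((78*(-72))*45) = 9*(-5616*45) = 9*(-252720) = -2274480)
N - R(13 - 164) = -2274480 - (-84150 - 5765*(13 - 164) - 31*(13 - 164)²)/(16 + (13 - 164)) = -2274480 - (-84150 - 5765*(-151) - 31*(-151)²)/(16 - 151) = -2274480 - (-84150 + 870515 - 31*22801)/(-135) = -2274480 - (-1)*(-84150 + 870515 - 706831)/135 = -2274480 - (-1)*79534/135 = -2274480 - 1*(-79534/135) = -2274480 + 79534/135 = -306975266/135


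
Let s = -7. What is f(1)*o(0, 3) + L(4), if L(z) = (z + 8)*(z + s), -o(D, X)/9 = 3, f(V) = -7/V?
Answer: 153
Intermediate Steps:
o(D, X) = -27 (o(D, X) = -9*3 = -27)
L(z) = (-7 + z)*(8 + z) (L(z) = (z + 8)*(z - 7) = (8 + z)*(-7 + z) = (-7 + z)*(8 + z))
f(1)*o(0, 3) + L(4) = -7/1*(-27) + (-56 + 4 + 4²) = -7*1*(-27) + (-56 + 4 + 16) = -7*(-27) - 36 = 189 - 36 = 153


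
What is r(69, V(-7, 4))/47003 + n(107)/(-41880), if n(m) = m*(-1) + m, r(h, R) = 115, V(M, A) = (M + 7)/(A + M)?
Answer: 115/47003 ≈ 0.0024467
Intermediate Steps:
V(M, A) = (7 + M)/(A + M)
n(m) = 0 (n(m) = -m + m = 0)
r(69, V(-7, 4))/47003 + n(107)/(-41880) = 115/47003 + 0/(-41880) = 115*(1/47003) + 0*(-1/41880) = 115/47003 + 0 = 115/47003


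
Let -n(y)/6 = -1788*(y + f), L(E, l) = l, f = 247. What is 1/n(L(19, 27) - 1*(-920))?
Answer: 1/12809232 ≈ 7.8069e-8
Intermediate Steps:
n(y) = 2649816 + 10728*y (n(y) = -(-10728)*(y + 247) = -(-10728)*(247 + y) = -6*(-441636 - 1788*y) = 2649816 + 10728*y)
1/n(L(19, 27) - 1*(-920)) = 1/(2649816 + 10728*(27 - 1*(-920))) = 1/(2649816 + 10728*(27 + 920)) = 1/(2649816 + 10728*947) = 1/(2649816 + 10159416) = 1/12809232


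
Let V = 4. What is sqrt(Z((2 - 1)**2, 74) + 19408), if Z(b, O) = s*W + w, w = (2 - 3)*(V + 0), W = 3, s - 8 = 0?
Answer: 2*sqrt(4857) ≈ 139.38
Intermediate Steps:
s = 8 (s = 8 + 0 = 8)
w = -4 (w = (2 - 3)*(4 + 0) = -1*4 = -4)
Z(b, O) = 20 (Z(b, O) = 8*3 - 4 = 24 - 4 = 20)
sqrt(Z((2 - 1)**2, 74) + 19408) = sqrt(20 + 19408) = sqrt(19428) = 2*sqrt(4857)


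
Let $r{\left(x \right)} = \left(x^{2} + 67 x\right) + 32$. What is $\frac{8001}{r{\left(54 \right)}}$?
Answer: $\frac{1143}{938} \approx 1.2185$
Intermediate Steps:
$r{\left(x \right)} = 32 + x^{2} + 67 x$
$\frac{8001}{r{\left(54 \right)}} = \frac{8001}{32 + 54^{2} + 67 \cdot 54} = \frac{8001}{32 + 2916 + 3618} = \frac{8001}{6566} = 8001 \cdot \frac{1}{6566} = \frac{1143}{938}$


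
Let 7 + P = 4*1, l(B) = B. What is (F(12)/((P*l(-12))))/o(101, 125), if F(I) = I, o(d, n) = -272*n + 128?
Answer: -1/101616 ≈ -9.8410e-6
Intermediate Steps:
o(d, n) = 128 - 272*n
P = -3 (P = -7 + 4*1 = -7 + 4 = -3)
(F(12)/((P*l(-12))))/o(101, 125) = (12/((-3*(-12))))/(128 - 272*125) = (12/36)/(128 - 34000) = (12*(1/36))/(-33872) = (⅓)*(-1/33872) = -1/101616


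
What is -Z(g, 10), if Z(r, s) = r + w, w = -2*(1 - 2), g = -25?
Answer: 23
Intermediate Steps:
w = 2 (w = -2*(-1) = 2)
Z(r, s) = 2 + r (Z(r, s) = r + 2 = 2 + r)
-Z(g, 10) = -(2 - 25) = -1*(-23) = 23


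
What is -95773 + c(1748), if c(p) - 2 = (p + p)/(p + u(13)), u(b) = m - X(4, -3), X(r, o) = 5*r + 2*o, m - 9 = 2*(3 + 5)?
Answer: -168457693/1759 ≈ -95769.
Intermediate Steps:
m = 25 (m = 9 + 2*(3 + 5) = 9 + 2*8 = 9 + 16 = 25)
X(r, o) = 2*o + 5*r
u(b) = 11 (u(b) = 25 - (2*(-3) + 5*4) = 25 - (-6 + 20) = 25 - 1*14 = 25 - 14 = 11)
c(p) = 2 + 2*p/(11 + p) (c(p) = 2 + (p + p)/(p + 11) = 2 + (2*p)/(11 + p) = 2 + 2*p/(11 + p))
-95773 + c(1748) = -95773 + 2*(11 + 2*1748)/(11 + 1748) = -95773 + 2*(11 + 3496)/1759 = -95773 + 2*(1/1759)*3507 = -95773 + 7014/1759 = -168457693/1759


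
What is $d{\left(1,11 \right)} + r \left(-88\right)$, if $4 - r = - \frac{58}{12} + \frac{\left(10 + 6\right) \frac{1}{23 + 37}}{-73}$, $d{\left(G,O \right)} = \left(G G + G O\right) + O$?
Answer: $- \frac{275449}{365} \approx -754.65$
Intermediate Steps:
$d{\left(G,O \right)} = O + G^{2} + G O$ ($d{\left(G,O \right)} = \left(G^{2} + G O\right) + O = O + G^{2} + G O$)
$r = \frac{6451}{730}$ ($r = 4 - \left(- \frac{58}{12} + \frac{\left(10 + 6\right) \frac{1}{23 + 37}}{-73}\right) = 4 - \left(\left(-58\right) \frac{1}{12} + \frac{16}{60} \left(- \frac{1}{73}\right)\right) = 4 - \left(- \frac{29}{6} + 16 \cdot \frac{1}{60} \left(- \frac{1}{73}\right)\right) = 4 - \left(- \frac{29}{6} + \frac{4}{15} \left(- \frac{1}{73}\right)\right) = 4 - \left(- \frac{29}{6} - \frac{4}{1095}\right) = 4 - - \frac{3531}{730} = 4 + \frac{3531}{730} = \frac{6451}{730} \approx 8.837$)
$d{\left(1,11 \right)} + r \left(-88\right) = \left(11 + 1^{2} + 1 \cdot 11\right) + \frac{6451}{730} \left(-88\right) = \left(11 + 1 + 11\right) - \frac{283844}{365} = 23 - \frac{283844}{365} = - \frac{275449}{365}$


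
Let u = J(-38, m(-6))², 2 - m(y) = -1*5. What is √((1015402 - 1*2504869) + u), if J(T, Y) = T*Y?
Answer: I*√1418711 ≈ 1191.1*I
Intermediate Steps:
m(y) = 7 (m(y) = 2 - (-1)*5 = 2 - 1*(-5) = 2 + 5 = 7)
u = 70756 (u = (-38*7)² = (-266)² = 70756)
√((1015402 - 1*2504869) + u) = √((1015402 - 1*2504869) + 70756) = √((1015402 - 2504869) + 70756) = √(-1489467 + 70756) = √(-1418711) = I*√1418711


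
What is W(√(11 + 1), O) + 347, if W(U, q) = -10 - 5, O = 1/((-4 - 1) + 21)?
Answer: 332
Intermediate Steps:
O = 1/16 (O = 1/(-5 + 21) = 1/16 ≈ 0.062500)
W(U, q) = -15
W(√(11 + 1), O) + 347 = -15 + 347 = 332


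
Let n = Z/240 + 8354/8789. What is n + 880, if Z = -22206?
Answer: 277178871/351560 ≈ 788.43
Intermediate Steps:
n = -32193929/351560 (n = -22206/240 + 8354/8789 = -22206*1/240 + 8354*(1/8789) = -3701/40 + 8354/8789 = -32193929/351560 ≈ -91.574)
n + 880 = -32193929/351560 + 880 = 277178871/351560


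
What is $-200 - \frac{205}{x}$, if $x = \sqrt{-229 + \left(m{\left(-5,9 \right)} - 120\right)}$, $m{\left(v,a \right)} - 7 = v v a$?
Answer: $-200 + \frac{205 i \sqrt{13}}{39} \approx -200.0 + 18.952 i$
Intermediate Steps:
$m{\left(v,a \right)} = 7 + a v^{2}$ ($m{\left(v,a \right)} = 7 + v v a = 7 + v^{2} a = 7 + a v^{2}$)
$x = 3 i \sqrt{13}$ ($x = \sqrt{-229 + \left(\left(7 + 9 \left(-5\right)^{2}\right) - 120\right)} = \sqrt{-229 + \left(\left(7 + 9 \cdot 25\right) - 120\right)} = \sqrt{-229 + \left(\left(7 + 225\right) - 120\right)} = \sqrt{-229 + \left(232 - 120\right)} = \sqrt{-229 + 112} = \sqrt{-117} = 3 i \sqrt{13} \approx 10.817 i$)
$-200 - \frac{205}{x} = -200 - \frac{205}{3 i \sqrt{13}} = -200 - 205 \left(- \frac{i \sqrt{13}}{39}\right) = -200 - - \frac{205 i \sqrt{13}}{39} = -200 + \frac{205 i \sqrt{13}}{39}$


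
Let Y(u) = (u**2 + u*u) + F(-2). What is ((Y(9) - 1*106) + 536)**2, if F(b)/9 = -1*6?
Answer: 289444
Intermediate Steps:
F(b) = -54 (F(b) = 9*(-1*6) = 9*(-6) = -54)
Y(u) = -54 + 2*u**2 (Y(u) = (u**2 + u*u) - 54 = (u**2 + u**2) - 54 = 2*u**2 - 54 = -54 + 2*u**2)
((Y(9) - 1*106) + 536)**2 = (((-54 + 2*9**2) - 1*106) + 536)**2 = (((-54 + 2*81) - 106) + 536)**2 = (((-54 + 162) - 106) + 536)**2 = ((108 - 106) + 536)**2 = (2 + 536)**2 = 538**2 = 289444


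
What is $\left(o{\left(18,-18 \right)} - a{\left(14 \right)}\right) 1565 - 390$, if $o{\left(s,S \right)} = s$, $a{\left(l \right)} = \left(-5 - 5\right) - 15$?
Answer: $66905$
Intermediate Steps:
$a{\left(l \right)} = -25$ ($a{\left(l \right)} = -10 - 15 = -25$)
$\left(o{\left(18,-18 \right)} - a{\left(14 \right)}\right) 1565 - 390 = \left(18 - -25\right) 1565 - 390 = \left(18 + 25\right) 1565 - 390 = 43 \cdot 1565 - 390 = 67295 - 390 = 66905$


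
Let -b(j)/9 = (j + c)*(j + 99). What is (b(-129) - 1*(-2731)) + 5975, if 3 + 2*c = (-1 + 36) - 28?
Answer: -25584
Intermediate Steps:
c = 2 (c = -3/2 + ((-1 + 36) - 28)/2 = -3/2 + (35 - 28)/2 = -3/2 + (½)*7 = -3/2 + 7/2 = 2)
b(j) = -9*(2 + j)*(99 + j) (b(j) = -9*(j + 2)*(j + 99) = -9*(2 + j)*(99 + j))
(b(-129) - 1*(-2731)) + 5975 = ((-1782 - 909*(-129) - 9*(-129)²) - 1*(-2731)) + 5975 = ((-1782 + 117261 - 9*16641) + 2731) + 5975 = ((-1782 + 117261 - 149769) + 2731) + 5975 = (-34290 + 2731) + 5975 = -31559 + 5975 = -25584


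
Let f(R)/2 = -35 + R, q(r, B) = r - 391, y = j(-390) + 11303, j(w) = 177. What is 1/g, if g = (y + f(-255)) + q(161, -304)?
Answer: 1/10670 ≈ 9.3721e-5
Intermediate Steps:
y = 11480 (y = 177 + 11303 = 11480)
q(r, B) = -391 + r
f(R) = -70 + 2*R (f(R) = 2*(-35 + R) = -70 + 2*R)
g = 10670 (g = (11480 + (-70 + 2*(-255))) + (-391 + 161) = (11480 + (-70 - 510)) - 230 = (11480 - 580) - 230 = 10900 - 230 = 10670)
1/g = 1/10670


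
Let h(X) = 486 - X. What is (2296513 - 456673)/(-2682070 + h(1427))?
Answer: -613280/894337 ≈ -0.68574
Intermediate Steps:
(2296513 - 456673)/(-2682070 + h(1427)) = (2296513 - 456673)/(-2682070 + (486 - 1*1427)) = 1839840/(-2682070 + (486 - 1427)) = 1839840/(-2682070 - 941) = 1839840/(-2683011) = 1839840*(-1/2683011) = -613280/894337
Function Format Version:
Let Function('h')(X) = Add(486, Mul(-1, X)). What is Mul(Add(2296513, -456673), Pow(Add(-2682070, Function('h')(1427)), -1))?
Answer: Rational(-613280, 894337) ≈ -0.68574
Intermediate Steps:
Mul(Add(2296513, -456673), Pow(Add(-2682070, Function('h')(1427)), -1)) = Mul(Add(2296513, -456673), Pow(Add(-2682070, Add(486, Mul(-1, 1427))), -1)) = Mul(1839840, Pow(Add(-2682070, Add(486, -1427)), -1)) = Mul(1839840, Pow(Add(-2682070, -941), -1)) = Mul(1839840, Pow(-2683011, -1)) = Mul(1839840, Rational(-1, 2683011)) = Rational(-613280, 894337)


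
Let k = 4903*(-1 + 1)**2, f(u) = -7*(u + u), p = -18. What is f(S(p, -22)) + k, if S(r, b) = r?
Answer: 252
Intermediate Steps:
f(u) = -14*u
k = 0 (k = 4903*0**2 = 4903*0 = 0)
f(S(p, -22)) + k = -14*(-18) + 0 = 252 + 0 = 252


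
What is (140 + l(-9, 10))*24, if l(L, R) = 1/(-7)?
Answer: 23496/7 ≈ 3356.6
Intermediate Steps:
l(L, R) = -⅐
(140 + l(-9, 10))*24 = (140 - ⅐)*24 = (979/7)*24 = 23496/7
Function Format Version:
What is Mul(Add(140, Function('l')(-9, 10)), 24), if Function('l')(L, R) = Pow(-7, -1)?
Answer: Rational(23496, 7) ≈ 3356.6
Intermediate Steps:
Function('l')(L, R) = Rational(-1, 7)
Mul(Add(140, Function('l')(-9, 10)), 24) = Mul(Add(140, Rational(-1, 7)), 24) = Mul(Rational(979, 7), 24) = Rational(23496, 7)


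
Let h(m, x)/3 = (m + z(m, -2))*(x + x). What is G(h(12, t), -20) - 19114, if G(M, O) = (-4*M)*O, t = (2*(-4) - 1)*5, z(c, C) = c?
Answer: -537514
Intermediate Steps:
t = -45 (t = (-8 - 1)*5 = -9*5 = -45)
h(m, x) = 12*m*x (h(m, x) = 3*((m + m)*(x + x)) = 3*((2*m)*(2*x)) = 3*(4*m*x) = 12*m*x)
G(M, O) = -4*M*O
G(h(12, t), -20) - 19114 = -4*12*12*(-45)*(-20) - 19114 = -4*(-6480)*(-20) - 19114 = -518400 - 19114 = -537514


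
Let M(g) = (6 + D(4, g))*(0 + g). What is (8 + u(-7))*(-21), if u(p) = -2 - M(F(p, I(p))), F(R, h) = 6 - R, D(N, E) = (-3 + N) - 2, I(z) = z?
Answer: 1239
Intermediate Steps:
D(N, E) = -5 + N
M(g) = 5*g (M(g) = (6 + (-5 + 4))*(0 + g) = (6 - 1)*g = 5*g)
u(p) = -32 + 5*p (u(p) = -2 - 5*(6 - p) = -2 - (30 - 5*p) = -2 + (-30 + 5*p) = -32 + 5*p)
(8 + u(-7))*(-21) = (8 + (-32 + 5*(-7)))*(-21) = (8 + (-32 - 35))*(-21) = (8 - 67)*(-21) = -59*(-21) = 1239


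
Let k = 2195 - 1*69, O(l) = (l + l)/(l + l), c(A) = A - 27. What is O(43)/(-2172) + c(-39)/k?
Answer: -72739/2308836 ≈ -0.031505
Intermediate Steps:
c(A) = -27 + A
O(l) = 1 (O(l) = (2*l)/((2*l)) = (2*l)*(1/(2*l)) = 1)
k = 2126 (k = 2195 - 69 = 2126)
O(43)/(-2172) + c(-39)/k = 1/(-2172) + (-27 - 39)/2126 = 1*(-1/2172) - 66*1/2126 = -1/2172 - 33/1063 = -72739/2308836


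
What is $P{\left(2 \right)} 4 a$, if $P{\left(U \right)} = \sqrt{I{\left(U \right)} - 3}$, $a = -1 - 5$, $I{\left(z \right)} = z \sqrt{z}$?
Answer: $- 24 i \sqrt{3 - 2 \sqrt{2}} \approx - 9.9411 i$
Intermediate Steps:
$I{\left(z \right)} = z^{\frac{3}{2}}$
$a = -6$
$P{\left(U \right)} = \sqrt{-3 + U^{\frac{3}{2}}}$ ($P{\left(U \right)} = \sqrt{U^{\frac{3}{2}} - 3} = \sqrt{-3 + U^{\frac{3}{2}}}$)
$P{\left(2 \right)} 4 a = \sqrt{-3 + 2^{\frac{3}{2}}} \cdot 4 \left(-6\right) = \sqrt{-3 + 2 \sqrt{2}} \cdot 4 \left(-6\right) = 4 \sqrt{-3 + 2 \sqrt{2}} \left(-6\right) = - 24 \sqrt{-3 + 2 \sqrt{2}}$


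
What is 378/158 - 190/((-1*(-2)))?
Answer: -7316/79 ≈ -92.608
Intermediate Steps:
378/158 - 190/((-1*(-2))) = 378*(1/158) - 190/2 = 189/79 - 190*½ = 189/79 - 95 = -7316/79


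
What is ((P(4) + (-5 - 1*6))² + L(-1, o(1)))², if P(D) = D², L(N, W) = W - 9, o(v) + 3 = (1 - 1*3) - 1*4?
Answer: 49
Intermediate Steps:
o(v) = -9 (o(v) = -3 + ((1 - 1*3) - 1*4) = -3 + ((1 - 3) - 4) = -3 + (-2 - 4) = -3 - 6 = -9)
L(N, W) = -9 + W
((P(4) + (-5 - 1*6))² + L(-1, o(1)))² = ((4² + (-5 - 1*6))² + (-9 - 9))² = ((16 + (-5 - 6))² - 18)² = ((16 - 11)² - 18)² = (5² - 18)² = (25 - 18)² = 7² = 49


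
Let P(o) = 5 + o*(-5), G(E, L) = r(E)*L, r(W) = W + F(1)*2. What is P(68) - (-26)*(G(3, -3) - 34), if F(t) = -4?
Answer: -829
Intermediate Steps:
r(W) = -8 + W (r(W) = W - 4*2 = W - 8 = -8 + W)
G(E, L) = L*(-8 + E) (G(E, L) = (-8 + E)*L = L*(-8 + E))
P(o) = 5 - 5*o
P(68) - (-26)*(G(3, -3) - 34) = (5 - 5*68) - (-26)*(-3*(-8 + 3) - 34) = (5 - 340) - (-26)*(-3*(-5) - 34) = -335 - (-26)*(15 - 34) = -335 - (-26)*(-19) = -335 - 1*494 = -335 - 494 = -829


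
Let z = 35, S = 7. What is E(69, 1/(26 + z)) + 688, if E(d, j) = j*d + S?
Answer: 42464/61 ≈ 696.13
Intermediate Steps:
E(d, j) = 7 + d*j (E(d, j) = j*d + 7 = d*j + 7 = 7 + d*j)
E(69, 1/(26 + z)) + 688 = (7 + 69/(26 + 35)) + 688 = (7 + 69/61) + 688 = 496/61 + 688 = 42464/61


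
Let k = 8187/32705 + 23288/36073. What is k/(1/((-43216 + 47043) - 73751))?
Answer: -73907129129484/1179767465 ≈ -62646.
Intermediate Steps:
k = 1056963691/1179767465 (k = 8187*(1/32705) + 23288*(1/36073) = 8187/32705 + 23288/36073 = 1056963691/1179767465 ≈ 0.89591)
k/(1/((-43216 + 47043) - 73751)) = 1056963691/(1179767465*(1/((-43216 + 47043) - 73751))) = 1056963691/(1179767465*(1/(3827 - 73751))) = 1056963691/(1179767465*(1/(-69924))) = 1056963691/(1179767465*(-1/69924)) = (1056963691/1179767465)*(-69924) = -73907129129484/1179767465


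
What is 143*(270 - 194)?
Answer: 10868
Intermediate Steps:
143*(270 - 194) = 143*76 = 10868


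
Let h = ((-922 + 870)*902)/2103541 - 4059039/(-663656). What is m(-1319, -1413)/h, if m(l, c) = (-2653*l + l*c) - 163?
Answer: 680613080310109576/773384257825 ≈ 8.8005e+5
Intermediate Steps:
m(l, c) = -163 - 2653*l + c*l (m(l, c) = (-2653*l + c*l) - 163 = -163 - 2653*l + c*l)
h = 773384257825/126911600536 (h = -52*902*(1/2103541) - 4059039*(-1/663656) = -46904*1/2103541 + 4059039/663656 = -4264/191231 + 4059039/663656 = 773384257825/126911600536 ≈ 6.0939)
m(-1319, -1413)/h = (-163 - 2653*(-1319) - 1413*(-1319))/(773384257825/126911600536) = (-163 + 3499307 + 1863747)*(126911600536/773384257825) = 5362891*(126911600536/773384257825) = 680613080310109576/773384257825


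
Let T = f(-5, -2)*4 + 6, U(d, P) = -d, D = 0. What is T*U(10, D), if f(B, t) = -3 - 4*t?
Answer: -260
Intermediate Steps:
T = 26 (T = (-3 - 4*(-2))*4 + 6 = (-3 + 8)*4 + 6 = 5*4 + 6 = 20 + 6 = 26)
T*U(10, D) = 26*(-1*10) = 26*(-10) = -260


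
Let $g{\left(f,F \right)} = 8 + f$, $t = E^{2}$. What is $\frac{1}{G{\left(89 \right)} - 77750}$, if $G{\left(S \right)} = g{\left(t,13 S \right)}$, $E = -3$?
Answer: $- \frac{1}{77733} \approx -1.2865 \cdot 10^{-5}$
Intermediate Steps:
$t = 9$ ($t = \left(-3\right)^{2} = 9$)
$G{\left(S \right)} = 17$ ($G{\left(S \right)} = 8 + 9 = 17$)
$\frac{1}{G{\left(89 \right)} - 77750} = \frac{1}{17 - 77750} = \frac{1}{-77733} = - \frac{1}{77733}$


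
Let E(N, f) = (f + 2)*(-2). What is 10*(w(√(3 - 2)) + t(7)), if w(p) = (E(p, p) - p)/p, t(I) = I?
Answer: 0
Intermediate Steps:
E(N, f) = -4 - 2*f (E(N, f) = (2 + f)*(-2) = -4 - 2*f)
w(p) = (-4 - 3*p)/p (w(p) = ((-4 - 2*p) - p)/p = (-4 - 3*p)/p)
10*(w(√(3 - 2)) + t(7)) = 10*((-3 - 4/√(3 - 2)) + 7) = 10*((-3 - 4/(√1)) + 7) = 10*((-3 - 4/1) + 7) = 10*((-3 - 4*1) + 7) = 10*((-3 - 4) + 7) = 10*(-7 + 7) = 10*0 = 0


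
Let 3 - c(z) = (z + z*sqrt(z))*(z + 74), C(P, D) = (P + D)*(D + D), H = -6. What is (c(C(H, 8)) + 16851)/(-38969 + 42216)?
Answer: 13462/3247 - 13568*sqrt(2)/3247 ≈ -1.7635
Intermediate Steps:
C(P, D) = 2*D*(D + P) (C(P, D) = (D + P)*(2*D) = 2*D*(D + P))
c(z) = 3 - (74 + z)*(z + z**(3/2)) (c(z) = 3 - (z + z*sqrt(z))*(z + 74) = 3 - (z + z**(3/2))*(74 + z) = 3 - (74 + z)*(z + z**(3/2)))
(c(C(H, 8)) + 16851)/(-38969 + 42216) = ((3 - (2*8*(8 - 6))**2 - (2*8*(8 - 6))**(5/2) - 148*8*(8 - 6) - 74*64*(8 - 6)**(3/2)) + 16851)/(-38969 + 42216) = ((3 - (2*8*2)**2 - (2*8*2)**(5/2) - 148*8*2 - 74*128*sqrt(2)) + 16851)/3247 = ((3 - 1*32**2 - 32**(5/2) - 74*32 - 9472*sqrt(2)) + 16851)*(1/3247) = ((3 - 1*1024 - 4096*sqrt(2) - 2368 - 9472*sqrt(2)) + 16851)*(1/3247) = ((3 - 1024 - 4096*sqrt(2) - 2368 - 9472*sqrt(2)) + 16851)*(1/3247) = ((-3389 - 13568*sqrt(2)) + 16851)*(1/3247) = (13462 - 13568*sqrt(2))*(1/3247) = 13462/3247 - 13568*sqrt(2)/3247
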